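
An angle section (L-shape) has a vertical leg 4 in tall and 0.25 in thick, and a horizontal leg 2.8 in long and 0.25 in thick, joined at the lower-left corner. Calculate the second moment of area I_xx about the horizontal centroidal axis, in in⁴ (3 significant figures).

I_xx ≈ 2.71 in⁴

Decompose the section into non-overlapping parts with the origin at the bottom-left of its bounding rectangle.
Vertical leg: 0.25 × 4, A = 1 in², y = 2 in, Ī = 1.3333 in⁴.
Horizontal leg (remainder): 2.55 × 0.25, A = 0.6375 in², y = 0.125 in, Ī = 0.0033203 in⁴.
Centroid: ȳ = ΣA·y / ΣA = 1.27 in.
Transfer each piece to the horizontal centroidal axis using Ī + A·d² with d = y − 1.27:
  vertical leg: d = 0.72996 in → contributes +1.8662 in⁴
  horizontal leg (remainder): d = -1.145 in → contributes +0.83915 in⁴
Total I = 2.7053 in⁴.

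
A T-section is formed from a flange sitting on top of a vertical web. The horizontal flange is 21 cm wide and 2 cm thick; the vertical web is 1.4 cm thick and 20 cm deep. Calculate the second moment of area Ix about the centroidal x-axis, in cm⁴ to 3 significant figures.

Break the section into simple shapes (no overlaps), measuring from the bottom-left corner of the bounding box.
Flange: 21 × 2, A = 42 cm², y = 21 cm, Ī = 14 cm⁴.
Web: 1.4 × 20, A = 28 cm², y = 10 cm, Ī = 933.33 cm⁴.
Centroid: ȳ = ΣA·y / ΣA = 16.6 cm.
Transfer each piece to the centroidal x-axis using Ī + A·d² with d = y − 16.6:
  flange: d = 4.4 cm → contributes +827.12 cm⁴
  web: d = -6.6 cm → contributes +2 153 cm⁴
Total I = 2980.1 cm⁴.

Ix ≈ 2980 cm⁴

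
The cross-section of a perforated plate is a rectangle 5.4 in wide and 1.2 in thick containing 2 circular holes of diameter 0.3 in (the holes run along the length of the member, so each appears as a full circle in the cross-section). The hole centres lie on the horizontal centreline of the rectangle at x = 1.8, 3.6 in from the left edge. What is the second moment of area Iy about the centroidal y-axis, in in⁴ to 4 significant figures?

Split into non-overlapping primitives; take the origin at the lower-left of the bounding box.
Plate: 5.4 × 1.2, A = 6.48 in², x = 2.7 in, Ī = 15.7464 in⁴.
Hole 1 (subtracted): ⌀0.3, A = 0.0706858 in², x = 1.8 in, Ī = 0.000397608 in⁴.
Hole 2 (subtracted): ⌀0.3, A = 0.0706858 in², x = 3.6 in, Ī = 0.000397608 in⁴.
By symmetry the centroid is at mid-width, x̄ = 2.7 in.
Transfer each piece to the centroidal y-axis using Ī + A·d² with d = x − 2.7:
  plate: d = 0 in → contributes +15.7464 in⁴
  hole 1: d = -0.9 in → contributes −0.0576531 in⁴
  hole 2: d = 0.9 in → contributes −0.0576531 in⁴
Total I = 15.6311 in⁴.

Iy ≈ 15.63 in⁴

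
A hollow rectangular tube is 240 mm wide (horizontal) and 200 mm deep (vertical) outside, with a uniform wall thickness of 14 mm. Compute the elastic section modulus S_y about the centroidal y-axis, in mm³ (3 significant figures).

S_y ≈ 7.82 × 10⁵ mm³

Decompose the section into non-overlapping parts with the origin at the bottom-left of its bounding rectangle.
Outer rectangle: 240 × 200, A = 48 000 mm², x = 120 mm, Ī = 230 400 000 mm⁴.
Inner void (subtracted): 212 × 172, A = 36 464 mm², x = 120 mm, Ī = 136 569 835 mm⁴.
By symmetry the centroid is at mid-width, x̄ = 120 mm.
All pieces are centred on the centroidal y-axis, so I = ΣĪ (holes subtracted) = 93 830 165 mm⁴.
Extreme fibre distance c = 120 mm; S = I/c = 781 918 mm³.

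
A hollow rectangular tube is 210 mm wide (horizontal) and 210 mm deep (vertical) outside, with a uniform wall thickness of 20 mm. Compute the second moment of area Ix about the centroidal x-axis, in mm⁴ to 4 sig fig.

Ix ≈ 9.247 × 10⁷ mm⁴

Break the section into simple shapes (no overlaps), measuring from the bottom-left corner of the bounding box.
Outer rectangle: 210 × 210, A = 44 100 mm², y = 105 mm, Ī = 162 067 500 mm⁴.
Inner void (subtracted): 170 × 170, A = 28 900 mm², y = 105 mm, Ī = 69 600 833 mm⁴.
By symmetry the centroid is at mid-height, ȳ = 105 mm.
All pieces are centred on the centroidal x-axis, so I = ΣĪ (holes subtracted) = 92 466 667 mm⁴.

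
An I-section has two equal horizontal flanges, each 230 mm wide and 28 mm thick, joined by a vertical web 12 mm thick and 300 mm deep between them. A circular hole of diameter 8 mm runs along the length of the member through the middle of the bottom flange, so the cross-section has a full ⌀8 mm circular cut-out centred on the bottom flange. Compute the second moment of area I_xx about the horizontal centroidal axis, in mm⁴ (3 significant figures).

Split into non-overlapping primitives; take the origin at the lower-left of the bounding box.
Bottom flange: 230 × 28, A = 6 440 mm², y = 14 mm, Ī = 420 747 mm⁴.
Web: 12 × 300, A = 3 600 mm², y = 178 mm, Ī = 27 000 000 mm⁴.
Top flange: 230 × 28, A = 6 440 mm², y = 342 mm, Ī = 420 747 mm⁴.
Hole (subtracted): ⌀8, A = 50.265 mm², y = 14 mm, Ī = 201.06 mm⁴.
Centroid: ȳ = ΣA·y / ΣA = 178.5 mm.
Transfer each piece to the horizontal centroidal axis using Ī + A·d² with d = y − 178.5:
  bottom flange: d = -164.5 mm → contributes +174 692 454 mm⁴
  web: d = -0.50175 mm → contributes +27 000 906 mm⁴
  top flange: d = 163.5 mm → contributes +172 572 762 mm⁴
  hole: d = -164.5 mm → contributes −1 360 426 mm⁴
Total I = 372 905 696 mm⁴.

I_xx ≈ 3.73 × 10⁸ mm⁴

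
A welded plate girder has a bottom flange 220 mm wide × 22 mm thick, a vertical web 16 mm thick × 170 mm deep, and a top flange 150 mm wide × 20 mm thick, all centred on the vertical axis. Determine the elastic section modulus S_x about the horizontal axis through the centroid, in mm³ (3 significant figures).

S_x ≈ 6.19 × 10⁵ mm³

Break the section into simple shapes (no overlaps), measuring from the bottom-left corner of the bounding box.
Bottom plate: 220 × 22, A = 4 840 mm², y = 11 mm, Ī = 195 213 mm⁴.
Web plate: 16 × 170, A = 2 720 mm², y = 107 mm, Ī = 6 550 667 mm⁴.
Top plate: 150 × 20, A = 3 000 mm², y = 202 mm, Ī = 100 000 mm⁴.
Centroid: ȳ = ΣA·y / ΣA = 89.989 mm.
Transfer each piece to the horizontal axis through the centroid using Ī + A·d² with d = y − 89.989:
  bottom plate: d = -78.989 mm → contributes +30 392 964 mm⁴
  web plate: d = 17.011 mm → contributes +7 337 798 mm⁴
  top plate: d = 112.01 mm → contributes +37 739 637 mm⁴
Total I = 75 470 399 mm⁴.
Extreme fibre distance c = 122.01 mm; S = I/c = 618 552 mm³.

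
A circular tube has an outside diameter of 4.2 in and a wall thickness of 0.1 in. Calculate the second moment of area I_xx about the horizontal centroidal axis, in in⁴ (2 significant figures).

I_xx ≈ 2.7 in⁴

Break the section into simple shapes (no overlaps), measuring from the bottom-left corner of the bounding box.
Outer circle: ⌀4.2, A = 13.85 in², y = 2.1 in, Ī = 15.27 in⁴.
Bore (subtracted): ⌀4, A = 12.57 in², y = 2.1 in, Ī = 12.57 in⁴.
By symmetry the centroid is at mid-height, ȳ = 2.1 in.
All pieces are centred on the horizontal centroidal axis, so I = ΣĪ (holes subtracted) = 2.708 in⁴.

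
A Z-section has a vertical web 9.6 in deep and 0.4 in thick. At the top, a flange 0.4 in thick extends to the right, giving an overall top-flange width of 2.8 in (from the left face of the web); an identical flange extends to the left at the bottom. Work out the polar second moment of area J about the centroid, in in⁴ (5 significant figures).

J ≈ 74.880 in⁴

Treat the section as a set of non-overlapping primitives; coordinates are from the bounding-box lower-left.
Web: 0.4 × 9.6, A = 3.84 in², y = 4.8 in, Ī = 29.4912 in⁴.
Top flange (beyond web): 2.4 × 0.4, A = 0.96 in², y = 9.4 in, Ī = 0.0128 in⁴.
Bottom flange (beyond web): 2.4 × 0.4, A = 0.96 in², y = 0.2 in, Ī = 0.0128 in⁴.
Centroid: ȳ = ΣA·y / ΣA = 4.8 in.
Transfer each piece to the centroidal x-axis using Ī + A·d² with d = y − 4.8:
  web: d = 0 in → contributes +29.4912 in⁴
  top flange (beyond web): d = 4.6 in → contributes +20.3264 in⁴
  bottom flange (beyond web): d = -4.6 in → contributes +20.3264 in⁴
Total I = 70.144 in⁴.
For the y-axis: x̄ = 2.6 in.
Repeating about the centroidal y-axis gives I_y = 4.736 in⁴.
Polar second moment: J = I_x + I_y = 74.88 in⁴.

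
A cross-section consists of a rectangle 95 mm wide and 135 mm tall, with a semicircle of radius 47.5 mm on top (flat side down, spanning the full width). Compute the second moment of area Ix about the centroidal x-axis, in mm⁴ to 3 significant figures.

Split into non-overlapping primitives; take the origin at the lower-left of the bounding box.
Rectangular body: 95 × 135, A = 12 825 mm², y = 67.5 mm, Ī = 19 477 969 mm⁴.
Semicircular cap: semicircle r = 47.5, A = 3544.1 mm², y = 155.16 mm, Ī = 558 736 mm⁴.
Centroid: ȳ = ΣA·y / ΣA = 86.479 mm.
Transfer each piece to the centroidal x-axis using Ī + A·d² with d = y − 86.479:
  rectangular body: d = -18.979 mm → contributes +24 097 742 mm⁴
  semicircular cap: d = 68.68 mm → contributes +17 276 222 mm⁴
Total I = 41 373 965 mm⁴.

Ix ≈ 4.14 × 10⁷ mm⁴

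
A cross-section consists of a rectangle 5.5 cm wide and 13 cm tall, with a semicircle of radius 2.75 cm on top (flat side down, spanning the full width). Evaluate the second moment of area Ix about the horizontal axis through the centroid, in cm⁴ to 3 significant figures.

Ix ≈ 1610 cm⁴

Decompose the section into non-overlapping parts with the origin at the bottom-left of its bounding rectangle.
Rectangular body: 5.5 × 13, A = 71.5 cm², y = 6.5 cm, Ī = 1 007 cm⁴.
Semicircular cap: semicircle r = 2.75, A = 11.879 cm², y = 14.167 cm, Ī = 6.2772 cm⁴.
Centroid: ȳ = ΣA·y / ΣA = 7.5923 cm.
Transfer each piece to the horizontal axis through the centroid using Ī + A·d² with d = y − 7.5923:
  rectangular body: d = -1.0923 cm → contributes +1092.3 cm⁴
  semicircular cap: d = 6.5748 cm → contributes +519.79 cm⁴
Total I = 1612.1 cm⁴.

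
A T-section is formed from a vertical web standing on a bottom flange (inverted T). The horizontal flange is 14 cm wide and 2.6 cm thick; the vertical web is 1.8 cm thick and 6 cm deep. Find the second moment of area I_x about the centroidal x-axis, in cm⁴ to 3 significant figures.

Decompose the section into non-overlapping parts with the origin at the bottom-left of its bounding rectangle.
Flange: 14 × 2.6, A = 36.4 cm², y = 1.3 cm, Ī = 20.505 cm⁴.
Web: 1.8 × 6, A = 10.8 cm², y = 5.6 cm, Ī = 32.4 cm⁴.
Centroid: ȳ = ΣA·y / ΣA = 2.2839 cm.
Transfer each piece to the centroidal x-axis using Ī + A·d² with d = y − 2.2839:
  flange: d = -0.9839 cm → contributes +55.743 cm⁴
  web: d = 3.3161 cm → contributes +151.16 cm⁴
Total I = 206.91 cm⁴.

I_x ≈ 207 cm⁴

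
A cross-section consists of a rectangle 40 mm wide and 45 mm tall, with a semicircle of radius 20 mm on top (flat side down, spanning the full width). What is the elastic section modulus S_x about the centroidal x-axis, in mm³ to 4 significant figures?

S_x ≈ 2.229 × 10⁴ mm³

Break the section into simple shapes (no overlaps), measuring from the bottom-left corner of the bounding box.
Rectangular body: 40 × 45, A = 1 800 mm², y = 22.5 mm, Ī = 303 750 mm⁴.
Semicircular cap: semicircle r = 20, A = 628.319 mm², y = 53.4883 mm, Ī = 17561.1 mm⁴.
Centroid: ȳ = ΣA·y / ΣA = 30.5181 mm.
Transfer each piece to the centroidal x-axis using Ī + A·d² with d = y − 30.5181:
  rectangular body: d = -8.0181 mm → contributes +419 472 mm⁴
  semicircular cap: d = 22.9702 mm → contributes +349 080 mm⁴
Total I = 768 552 mm⁴.
Extreme fibre distance c = 34.4819 mm; S = I/c = 22288.6 mm³.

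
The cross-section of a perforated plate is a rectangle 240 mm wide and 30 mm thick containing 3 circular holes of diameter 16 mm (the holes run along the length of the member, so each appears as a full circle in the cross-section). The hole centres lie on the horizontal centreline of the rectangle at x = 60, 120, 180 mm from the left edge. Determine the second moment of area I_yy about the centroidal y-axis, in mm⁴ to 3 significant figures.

I_yy ≈ 3.31 × 10⁷ mm⁴

Break the section into simple shapes (no overlaps), measuring from the bottom-left corner of the bounding box.
Plate: 240 × 30, A = 7 200 mm², x = 120 mm, Ī = 34 560 000 mm⁴.
Hole 1 (subtracted): ⌀16, A = 201.06 mm², x = 60 mm, Ī = 3 217 mm⁴.
Hole 2 (subtracted): ⌀16, A = 201.06 mm², x = 120 mm, Ī = 3 217 mm⁴.
Hole 3 (subtracted): ⌀16, A = 201.06 mm², x = 180 mm, Ī = 3 217 mm⁴.
By symmetry the centroid is at mid-width, x̄ = 120 mm.
Transfer each piece to the centroidal y-axis using Ī + A·d² with d = x − 120:
  plate: d = 0 mm → contributes +34 560 000 mm⁴
  hole 1: d = -60 mm → contributes −727 040 mm⁴
  hole 2: d = 0 mm → contributes −3 217 mm⁴
  hole 3: d = 60 mm → contributes −727 040 mm⁴
Total I = 33 102 703 mm⁴.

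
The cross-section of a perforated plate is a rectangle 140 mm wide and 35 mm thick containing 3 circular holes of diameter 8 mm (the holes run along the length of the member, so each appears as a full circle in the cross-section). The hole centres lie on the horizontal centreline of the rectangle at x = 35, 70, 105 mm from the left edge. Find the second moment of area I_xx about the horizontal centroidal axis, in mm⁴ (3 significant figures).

Treat the section as a set of non-overlapping primitives; coordinates are from the bounding-box lower-left.
Plate: 140 × 35, A = 4 900 mm², y = 17.5 mm, Ī = 500 208 mm⁴.
Hole 1 (subtracted): ⌀8, A = 50.265 mm², y = 17.5 mm, Ī = 201.06 mm⁴.
Hole 2 (subtracted): ⌀8, A = 50.265 mm², y = 17.5 mm, Ī = 201.06 mm⁴.
Hole 3 (subtracted): ⌀8, A = 50.265 mm², y = 17.5 mm, Ī = 201.06 mm⁴.
By symmetry the centroid is at mid-height, ȳ = 17.5 mm.
All pieces are centred on the horizontal centroidal axis, so I = ΣĪ (holes subtracted) = 499 605 mm⁴.

I_xx ≈ 5.00 × 10⁵ mm⁴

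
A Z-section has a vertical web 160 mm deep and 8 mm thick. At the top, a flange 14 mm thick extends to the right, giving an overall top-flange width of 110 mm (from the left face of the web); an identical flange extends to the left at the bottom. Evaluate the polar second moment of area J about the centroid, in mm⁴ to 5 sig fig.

J ≈ 2.9119 × 10⁷ mm⁴

Treat the section as a set of non-overlapping primitives; coordinates are from the bounding-box lower-left.
Web: 8 × 160, A = 1 280 mm², y = 80 mm, Ī = 2 730 667 mm⁴.
Top flange (beyond web): 102 × 14, A = 1 428 mm², y = 153 mm, Ī = 23 324 mm⁴.
Bottom flange (beyond web): 102 × 14, A = 1 428 mm², y = 7 mm, Ī = 23 324 mm⁴.
Centroid: ȳ = ΣA·y / ΣA = 80 mm.
Transfer each piece to the centroidal x-axis using Ī + A·d² with d = y − 80:
  web: d = 0 mm → contributes +2 730 667 mm⁴
  top flange (beyond web): d = 73 mm → contributes +7 633 136 mm⁴
  bottom flange (beyond web): d = -73 mm → contributes +7 633 136 mm⁴
Total I = 17 996 939 mm⁴.
For the y-axis: x̄ = 106 mm.
Repeating about the centroidal y-axis gives I_y = 11 122 379 mm⁴.
Polar second moment: J = I_x + I_y = 29 119 317 mm⁴.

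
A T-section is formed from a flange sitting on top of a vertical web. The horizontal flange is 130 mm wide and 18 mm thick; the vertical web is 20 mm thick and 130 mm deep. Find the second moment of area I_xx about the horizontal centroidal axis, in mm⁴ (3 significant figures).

Treat the section as a set of non-overlapping primitives; coordinates are from the bounding-box lower-left.
Flange: 130 × 18, A = 2 340 mm², y = 139 mm, Ī = 63 180 mm⁴.
Web: 20 × 130, A = 2 600 mm², y = 65 mm, Ī = 3 661 667 mm⁴.
Centroid: ȳ = ΣA·y / ΣA = 100.05 mm.
Transfer each piece to the horizontal centroidal axis using Ī + A·d² with d = y − 100.05:
  flange: d = 38.947 mm → contributes +3 612 720 mm⁴
  web: d = -35.053 mm → contributes +6 856 253 mm⁴
Total I = 10 468 973 mm⁴.

I_xx ≈ 1.05 × 10⁷ mm⁴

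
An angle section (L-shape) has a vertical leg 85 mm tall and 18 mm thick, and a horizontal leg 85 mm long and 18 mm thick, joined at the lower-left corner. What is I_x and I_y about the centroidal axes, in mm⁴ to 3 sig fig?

I_x ≈ 1.71 × 10⁶ mm⁴, I_y ≈ 1.71 × 10⁶ mm⁴

Treat the section as a set of non-overlapping primitives; coordinates are from the bounding-box lower-left.
Vertical leg: 18 × 85, A = 1 530 mm², y = 42.5 mm, Ī = 921 188 mm⁴.
Horizontal leg (remainder): 67 × 18, A = 1 206 mm², y = 9 mm, Ī = 32 562 mm⁴.
Centroid: ȳ = ΣA·y / ΣA = 27.734 mm.
Transfer each piece to the centroidal x-axis using Ī + A·d² with d = y − 27.734:
  vertical leg: d = 14.766 mm → contributes +1 254 801 mm⁴
  horizontal leg (remainder): d = -18.734 mm → contributes +455 803 mm⁴
Total I = 1 710 604 mm⁴.
For the y-axis: x̄ = 27.734 mm.
Repeating about the centroidal y-axis gives I_y = 1 710 604 mm⁴.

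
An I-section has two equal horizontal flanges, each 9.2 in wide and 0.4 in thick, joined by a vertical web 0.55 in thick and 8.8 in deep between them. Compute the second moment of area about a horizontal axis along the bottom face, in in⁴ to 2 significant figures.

I_base ≈ 470 in⁴

Split into non-overlapping primitives; take the origin at the lower-left of the bounding box.
Bottom flange: 9.2 × 0.4, A = 3.68 in², y = 0.2 in, Ī = 0.04907 in⁴.
Web: 0.55 × 8.8, A = 4.84 in², y = 4.8 in, Ī = 31.23 in⁴.
Top flange: 9.2 × 0.4, A = 3.68 in², y = 9.4 in, Ī = 0.04907 in⁴.
Transfer each piece to the base of the section using Ī + A·d² with d = y − 0:
  bottom flange: d = 0.2 in → contributes +0.1963 in⁴
  web: d = 4.8 in → contributes +142.7 in⁴
  top flange: d = 9.4 in → contributes +325.2 in⁴
Total I = 468.2 in⁴.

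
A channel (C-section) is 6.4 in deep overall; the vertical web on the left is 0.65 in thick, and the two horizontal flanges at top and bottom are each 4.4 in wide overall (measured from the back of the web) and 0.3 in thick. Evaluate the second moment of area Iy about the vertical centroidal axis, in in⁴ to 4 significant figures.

Treat the section as a set of non-overlapping primitives; coordinates are from the bounding-box lower-left.
Web: 0.65 × 6.4, A = 4.16 in², x = 0.325 in, Ī = 0.146467 in⁴.
Top flange (beyond web): 3.75 × 0.3, A = 1.125 in², x = 2.525 in, Ī = 1.31836 in⁴.
Bottom flange (beyond web): 3.75 × 0.3, A = 1.125 in², x = 2.525 in, Ī = 1.31836 in⁴.
Centroid: x̄ = ΣA·x / ΣA = 1.09723 in.
Transfer each piece to the vertical centroidal axis using Ī + A·d² with d = x − 1.09723:
  web: d = -0.772231 in → contributes +2.62724 in⁴
  top flange (beyond web): d = 1.42777 in → contributes +3.6117 in⁴
  bottom flange (beyond web): d = 1.42777 in → contributes +3.6117 in⁴
Total I = 9.85064 in⁴.

Iy ≈ 9.851 in⁴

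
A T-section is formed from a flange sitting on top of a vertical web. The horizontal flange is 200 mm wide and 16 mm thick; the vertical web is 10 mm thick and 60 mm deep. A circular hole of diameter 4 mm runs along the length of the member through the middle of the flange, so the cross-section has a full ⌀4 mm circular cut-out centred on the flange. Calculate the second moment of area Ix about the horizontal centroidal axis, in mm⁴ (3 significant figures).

Ix ≈ 9.77 × 10⁵ mm⁴

Break the section into simple shapes (no overlaps), measuring from the bottom-left corner of the bounding box.
Flange: 200 × 16, A = 3 200 mm², y = 68 mm, Ī = 68 267 mm⁴.
Web: 10 × 60, A = 600 mm², y = 30 mm, Ī = 180 000 mm⁴.
Hole (subtracted): ⌀4, A = 12.566 mm², y = 68 mm, Ī = 12.566 mm⁴.
Centroid: ȳ = ΣA·y / ΣA = 61.98 mm.
Transfer each piece to the horizontal centroidal axis using Ī + A·d² with d = y − 61.98:
  flange: d = 6.0199 mm → contributes +184 232 mm⁴
  web: d = -31.98 mm → contributes +793 636 mm⁴
  hole: d = 6.0199 mm → contributes −467.96 mm⁴
Total I = 977 400 mm⁴.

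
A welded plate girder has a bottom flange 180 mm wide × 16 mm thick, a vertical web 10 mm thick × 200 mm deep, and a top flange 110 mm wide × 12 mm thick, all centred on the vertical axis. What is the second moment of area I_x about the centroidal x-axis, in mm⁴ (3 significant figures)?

I_x ≈ 5.04 × 10⁷ mm⁴

Split into non-overlapping primitives; take the origin at the lower-left of the bounding box.
Bottom plate: 180 × 16, A = 2 880 mm², y = 8 mm, Ī = 61 440 mm⁴.
Web plate: 10 × 200, A = 2 000 mm², y = 116 mm, Ī = 6 666 667 mm⁴.
Top plate: 110 × 12, A = 1 320 mm², y = 222 mm, Ī = 15 840 mm⁴.
Centroid: ȳ = ΣA·y / ΣA = 88.4 mm.
Transfer each piece to the centroidal x-axis using Ī + A·d² with d = y − 88.4:
  bottom plate: d = -80.4 mm → contributes +18 678 221 mm⁴
  web plate: d = 27.6 mm → contributes +8 190 187 mm⁴
  top plate: d = 133.6 mm → contributes +23 576 467 mm⁴
Total I = 50 444 875 mm⁴.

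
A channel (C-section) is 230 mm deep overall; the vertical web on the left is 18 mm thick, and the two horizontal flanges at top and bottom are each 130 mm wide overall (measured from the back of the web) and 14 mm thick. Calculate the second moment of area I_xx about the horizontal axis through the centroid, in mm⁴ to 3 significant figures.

I_xx ≈ 5.49 × 10⁷ mm⁴

Split into non-overlapping primitives; take the origin at the lower-left of the bounding box.
Web: 18 × 230, A = 4 140 mm², y = 115 mm, Ī = 18 250 500 mm⁴.
Top flange (beyond web): 112 × 14, A = 1 568 mm², y = 223 mm, Ī = 25 611 mm⁴.
Bottom flange (beyond web): 112 × 14, A = 1 568 mm², y = 7 mm, Ī = 25 611 mm⁴.
By symmetry the centroid is at mid-height, ȳ = 115 mm.
Transfer each piece to the horizontal axis through the centroid using Ī + A·d² with d = y − 115:
  web: d = 0 mm → contributes +18 250 500 mm⁴
  top flange (beyond web): d = 108 mm → contributes +18 314 763 mm⁴
  bottom flange (beyond web): d = -108 mm → contributes +18 314 763 mm⁴
Total I = 54 880 025 mm⁴.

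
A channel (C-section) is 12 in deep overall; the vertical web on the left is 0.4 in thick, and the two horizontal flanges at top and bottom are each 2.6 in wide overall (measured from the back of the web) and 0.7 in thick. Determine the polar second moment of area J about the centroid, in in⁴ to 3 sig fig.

J ≈ 161 in⁴

Treat the section as a set of non-overlapping primitives; coordinates are from the bounding-box lower-left.
Web: 0.4 × 12, A = 4.8 in², y = 6 in, Ī = 57.6 in⁴.
Top flange (beyond web): 2.2 × 0.7, A = 1.54 in², y = 11.65 in, Ī = 0.062883 in⁴.
Bottom flange (beyond web): 2.2 × 0.7, A = 1.54 in², y = 0.35 in, Ī = 0.062883 in⁴.
By symmetry the centroid is at mid-height, ȳ = 6 in.
Transfer each piece to the centroidal x-axis using Ī + A·d² with d = y − 6:
  web: d = 0 in → contributes +57.6 in⁴
  top flange (beyond web): d = 5.65 in → contributes +49.224 in⁴
  bottom flange (beyond web): d = -5.65 in → contributes +49.224 in⁴
Total I = 156.05 in⁴.
For the y-axis: x̄ = 0.70812 in.
Repeating about the centroidal y-axis gives I_y = 4.4769 in⁴.
Polar second moment: J = I_x + I_y = 160.52 in⁴.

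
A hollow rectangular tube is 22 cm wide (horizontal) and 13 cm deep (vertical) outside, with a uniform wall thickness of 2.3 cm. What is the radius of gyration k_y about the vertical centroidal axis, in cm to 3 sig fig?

Decompose the section into non-overlapping parts with the origin at the bottom-left of its bounding rectangle.
Outer rectangle: 22 × 13, A = 286 cm², x = 11 cm, Ī = 11 535 cm⁴.
Inner void (subtracted): 17.4 × 8.4, A = 146.16 cm², x = 11 cm, Ī = 3687.6 cm⁴.
By symmetry the centroid is at mid-width, x̄ = 11 cm.
All pieces are centred on the vertical centroidal axis, so I = ΣĪ (holes subtracted) = 7847.7 cm⁴.
Radius of gyration: k = √(I/A) = √(7847.7 / 139.84) = 7.4913 cm.

k_y ≈ 7.49 cm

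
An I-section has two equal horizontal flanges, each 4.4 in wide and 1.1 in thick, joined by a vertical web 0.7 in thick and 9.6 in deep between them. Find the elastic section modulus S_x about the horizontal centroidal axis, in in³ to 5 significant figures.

S_x ≈ 55.873 in³

Treat the section as a set of non-overlapping primitives; coordinates are from the bounding-box lower-left.
Bottom flange: 4.4 × 1.1, A = 4.84 in², y = 0.55 in, Ī = 0.4880333 in⁴.
Web: 0.7 × 9.6, A = 6.72 in², y = 5.9 in, Ī = 51.6096 in⁴.
Top flange: 4.4 × 1.1, A = 4.84 in², y = 11.25 in, Ī = 0.4880333 in⁴.
By symmetry the centroid is at mid-height, ȳ = 5.9 in.
Transfer each piece to the horizontal centroidal axis using Ī + A·d² with d = y − 5.9:
  bottom flange: d = -5.35 in → contributes +139.0209 in⁴
  web: d = 0 in → contributes +51.6096 in⁴
  top flange: d = 5.35 in → contributes +139.0209 in⁴
Total I = 329.6515 in⁴.
Extreme fibre distance c = 5.9 in; S = I/c = 55.87313 in³.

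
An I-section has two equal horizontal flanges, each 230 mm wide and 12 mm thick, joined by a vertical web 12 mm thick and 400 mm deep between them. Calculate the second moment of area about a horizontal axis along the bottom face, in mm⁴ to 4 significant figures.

Decompose the section into non-overlapping parts with the origin at the bottom-left of its bounding rectangle.
Bottom flange: 230 × 12, A = 2 760 mm², y = 6 mm, Ī = 33 120 mm⁴.
Web: 12 × 400, A = 4 800 mm², y = 212 mm, Ī = 64 000 000 mm⁴.
Top flange: 230 × 12, A = 2 760 mm², y = 418 mm, Ī = 33 120 mm⁴.
Transfer each piece to a horizontal axis along the bottom face using Ī + A·d² with d = y − 0:
  bottom flange: d = 6 mm → contributes +132 480 mm⁴
  web: d = 212 mm → contributes +279 731 200 mm⁴
  top flange: d = 418 mm → contributes +482 271 360 mm⁴
Total I = 762 135 040 mm⁴.

I_base ≈ 7.621 × 10⁸ mm⁴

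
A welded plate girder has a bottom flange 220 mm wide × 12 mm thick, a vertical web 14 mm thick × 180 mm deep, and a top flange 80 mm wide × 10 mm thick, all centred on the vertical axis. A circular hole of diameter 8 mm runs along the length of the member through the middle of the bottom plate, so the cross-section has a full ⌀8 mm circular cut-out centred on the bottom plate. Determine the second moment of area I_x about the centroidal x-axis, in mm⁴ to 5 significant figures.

Treat the section as a set of non-overlapping primitives; coordinates are from the bounding-box lower-left.
Bottom plate: 220 × 12, A = 2 640 mm², y = 6 mm, Ī = 31 680 mm⁴.
Web plate: 14 × 180, A = 2 520 mm², y = 102 mm, Ī = 6 804 000 mm⁴.
Top plate: 80 × 10, A = 800 mm², y = 197 mm, Ī = 6666.667 mm⁴.
Hole (subtracted): ⌀8, A = 50.26548 mm², y = 6 mm, Ī = 201.0619 mm⁴.
Centroid: ȳ = ΣA·y / ΣA = 72.79149 mm.
Transfer each piece to the centroidal x-axis using Ī + A·d² with d = y − 72.79149:
  bottom plate: d = -66.79149 mm → contributes +11 808 994 mm⁴
  web plate: d = 29.20851 mm → contributes +8 953 905 mm⁴
  top plate: d = 124.2085 mm → contributes +12 348 869 mm⁴
  hole: d = -66.79149 mm → contributes −224440.6 mm⁴
Total I = 32 887 327 mm⁴.

I_x ≈ 3.2887 × 10⁷ mm⁴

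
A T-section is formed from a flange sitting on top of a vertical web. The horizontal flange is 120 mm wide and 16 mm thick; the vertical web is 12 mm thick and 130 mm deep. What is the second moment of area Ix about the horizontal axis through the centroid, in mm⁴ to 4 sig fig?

Break the section into simple shapes (no overlaps), measuring from the bottom-left corner of the bounding box.
Flange: 120 × 16, A = 1 920 mm², y = 138 mm, Ī = 40 960 mm⁴.
Web: 12 × 130, A = 1 560 mm², y = 65 mm, Ī = 2 197 000 mm⁴.
Centroid: ȳ = ΣA·y / ΣA = 105.276 mm.
Transfer each piece to the horizontal axis through the centroid using Ī + A·d² with d = y − 105.276:
  flange: d = 32.7241 mm → contributes +2 097 029 mm⁴
  web: d = -40.2759 mm → contributes +4 727 546 mm⁴
Total I = 6 824 575 mm⁴.

Ix ≈ 6.825 × 10⁶ mm⁴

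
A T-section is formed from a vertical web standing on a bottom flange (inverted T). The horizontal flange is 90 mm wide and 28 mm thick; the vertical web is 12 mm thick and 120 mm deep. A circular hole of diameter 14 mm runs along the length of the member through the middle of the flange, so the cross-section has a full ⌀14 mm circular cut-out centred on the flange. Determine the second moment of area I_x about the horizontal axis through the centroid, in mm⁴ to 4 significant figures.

I_x ≈ 6.793 × 10⁶ mm⁴

Treat the section as a set of non-overlapping primitives; coordinates are from the bounding-box lower-left.
Flange: 90 × 28, A = 2 520 mm², y = 14 mm, Ī = 164 640 mm⁴.
Web: 12 × 120, A = 1 440 mm², y = 88 mm, Ī = 1 728 000 mm⁴.
Hole (subtracted): ⌀14, A = 153.938 mm², y = 14 mm, Ī = 1885.74 mm⁴.
Centroid: ȳ = ΣA·y / ΣA = 41.9974 mm.
Transfer each piece to the horizontal axis through the centroid using Ī + A·d² with d = y − 41.9974:
  flange: d = -27.9974 mm → contributes +2 139 959 mm⁴
  web: d = 46.0026 mm → contributes +4 775 379 mm⁴
  hole: d = -27.9974 mm → contributes −122 551 mm⁴
Total I = 6 792 787 mm⁴.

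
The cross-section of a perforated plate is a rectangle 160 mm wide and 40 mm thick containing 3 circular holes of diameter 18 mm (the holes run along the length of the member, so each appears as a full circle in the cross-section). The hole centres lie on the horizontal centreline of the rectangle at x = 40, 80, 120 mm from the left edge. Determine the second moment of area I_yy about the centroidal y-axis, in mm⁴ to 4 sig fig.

I_yy ≈ 1.282 × 10⁷ mm⁴

Treat the section as a set of non-overlapping primitives; coordinates are from the bounding-box lower-left.
Plate: 160 × 40, A = 6 400 mm², x = 80 mm, Ī = 13 653 333 mm⁴.
Hole 1 (subtracted): ⌀18, A = 254.469 mm², x = 40 mm, Ī = 5 153 mm⁴.
Hole 2 (subtracted): ⌀18, A = 254.469 mm², x = 80 mm, Ī = 5 153 mm⁴.
Hole 3 (subtracted): ⌀18, A = 254.469 mm², x = 120 mm, Ī = 5 153 mm⁴.
By symmetry the centroid is at mid-width, x̄ = 80 mm.
Transfer each piece to the centroidal y-axis using Ī + A·d² with d = x − 80:
  plate: d = 0 mm → contributes +13 653 333 mm⁴
  hole 1: d = -40 mm → contributes −412 303 mm⁴
  hole 2: d = 0 mm → contributes −5 153 mm⁴
  hole 3: d = 40 mm → contributes −412 303 mm⁴
Total I = 12 823 574 mm⁴.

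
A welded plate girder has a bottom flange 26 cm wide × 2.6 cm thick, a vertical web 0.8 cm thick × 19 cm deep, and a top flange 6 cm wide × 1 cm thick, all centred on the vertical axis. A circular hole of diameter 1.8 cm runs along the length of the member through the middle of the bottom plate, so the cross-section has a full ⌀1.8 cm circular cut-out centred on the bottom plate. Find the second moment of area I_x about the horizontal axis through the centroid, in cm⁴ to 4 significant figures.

Treat the section as a set of non-overlapping primitives; coordinates are from the bounding-box lower-left.
Bottom plate: 26 × 2.6, A = 67.6 cm², y = 1.3 cm, Ī = 38.0813 cm⁴.
Web plate: 0.8 × 19, A = 15.2 cm², y = 12.1 cm, Ī = 457.267 cm⁴.
Top plate: 6 × 1, A = 6 cm², y = 22.1 cm, Ī = 0.5 cm⁴.
Hole (subtracted): ⌀1.8, A = 2.54469 cm², y = 1.3 cm, Ī = 0.5153 cm⁴.
Centroid: ȳ = ΣA·y / ΣA = 4.65005 cm.
Transfer each piece to the horizontal axis through the centroid using Ī + A·d² with d = y − 4.65005:
  bottom plate: d = -3.35005 cm → contributes +796.747 cm⁴
  web plate: d = 7.44995 cm → contributes +1300.89 cm⁴
  top plate: d = 17.4499 cm → contributes +1827.5 cm⁴
  hole: d = -3.35005 cm → contributes −29.074 cm⁴
Total I = 3896.07 cm⁴.

I_x ≈ 3896 cm⁴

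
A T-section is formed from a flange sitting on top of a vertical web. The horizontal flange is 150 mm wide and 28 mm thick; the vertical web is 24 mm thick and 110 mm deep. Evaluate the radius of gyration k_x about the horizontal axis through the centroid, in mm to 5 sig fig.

k_x ≈ 39.467 mm

Treat the section as a set of non-overlapping primitives; coordinates are from the bounding-box lower-left.
Flange: 150 × 28, A = 4 200 mm², y = 124 mm, Ī = 274 400 mm⁴.
Web: 24 × 110, A = 2 640 mm², y = 55 mm, Ī = 2 662 000 mm⁴.
Centroid: ȳ = ΣA·y / ΣA = 97.36842 mm.
Transfer each piece to the horizontal axis through the centroid using Ī + A·d² with d = y − 97.36842:
  flange: d = 26.63158 mm → contributes +3 253 212 mm⁴
  web: d = -42.36842 mm → contributes +7 401 019 mm⁴
Total I = 10 654 232 mm⁴.
Radius of gyration: k = √(I/A) = √(10 654 232 / 6 840) = 39.4669 mm.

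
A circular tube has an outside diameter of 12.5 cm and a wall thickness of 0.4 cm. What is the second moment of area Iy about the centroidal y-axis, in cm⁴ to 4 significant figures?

Iy ≈ 278.6 cm⁴

Break the section into simple shapes (no overlaps), measuring from the bottom-left corner of the bounding box.
Outer circle: ⌀12.5, A = 122.718 cm², x = 6.25 cm, Ī = 1198.42 cm⁴.
Bore (subtracted): ⌀11.7, A = 107.513 cm², x = 6.25 cm, Ī = 919.842 cm⁴.
By symmetry the centroid is at mid-width, x̄ = 6.25 cm.
All pieces are centred on the centroidal y-axis, so I = ΣĪ (holes subtracted) = 278.58 cm⁴.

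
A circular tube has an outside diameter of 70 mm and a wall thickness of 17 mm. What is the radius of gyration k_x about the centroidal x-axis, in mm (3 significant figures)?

Treat the section as a set of non-overlapping primitives; coordinates are from the bounding-box lower-left.
Outer circle: ⌀70, A = 3848.5 mm², y = 35 mm, Ī = 1 178 588 mm⁴.
Bore (subtracted): ⌀36, A = 1017.9 mm², y = 35 mm, Ī = 82 448 mm⁴.
By symmetry the centroid is at mid-height, ȳ = 35 mm.
All pieces are centred on the centroidal x-axis, so I = ΣĪ (holes subtracted) = 1 096 140 mm⁴.
Radius of gyration: k = √(I/A) = √(1 096 140 / 2830.6) = 19.679 mm.

k_x ≈ 19.7 mm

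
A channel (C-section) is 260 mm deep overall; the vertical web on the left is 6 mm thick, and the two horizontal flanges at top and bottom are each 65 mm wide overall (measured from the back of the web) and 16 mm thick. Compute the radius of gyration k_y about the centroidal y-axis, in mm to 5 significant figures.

k_y ≈ 20.539 mm

Treat the section as a set of non-overlapping primitives; coordinates are from the bounding-box lower-left.
Web: 6 × 260, A = 1 560 mm², x = 3 mm, Ī = 4 680 mm⁴.
Top flange (beyond web): 59 × 16, A = 944 mm², x = 35.5 mm, Ī = 273838.7 mm⁴.
Bottom flange (beyond web): 59 × 16, A = 944 mm², x = 35.5 mm, Ī = 273838.7 mm⁴.
Centroid: x̄ = ΣA·x / ΣA = 20.79582 mm.
Transfer each piece to the centroidal y-axis using Ī + A·d² with d = x − 20.79582:
  web: d = -17.79582 mm → contributes +498718.5 mm⁴
  top flange (beyond web): d = 14.70418 mm → contributes +477943.6 mm⁴
  bottom flange (beyond web): d = 14.70418 mm → contributes +477943.6 mm⁴
Total I = 1 454 606 mm⁴.
Radius of gyration: k = √(I/A) = √(1 454 606 / 3 448) = 20.53946 mm.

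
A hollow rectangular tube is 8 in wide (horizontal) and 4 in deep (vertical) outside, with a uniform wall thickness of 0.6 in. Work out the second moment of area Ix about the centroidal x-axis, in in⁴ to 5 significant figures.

Ix ≈ 30.227 in⁴

Break the section into simple shapes (no overlaps), measuring from the bottom-left corner of the bounding box.
Outer rectangle: 8 × 4, A = 32 in², y = 2 in, Ī = 42.66667 in⁴.
Inner void (subtracted): 6.8 × 2.8, A = 19.04 in², y = 2 in, Ī = 12.43947 in⁴.
By symmetry the centroid is at mid-height, ȳ = 2 in.
All pieces are centred on the centroidal x-axis, so I = ΣĪ (holes subtracted) = 30.2272 in⁴.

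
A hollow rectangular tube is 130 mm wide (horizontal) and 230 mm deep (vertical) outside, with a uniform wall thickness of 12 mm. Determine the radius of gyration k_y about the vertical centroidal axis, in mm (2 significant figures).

Treat the section as a set of non-overlapping primitives; coordinates are from the bounding-box lower-left.
Outer rectangle: 130 × 230, A = 29 900 mm², x = 65 mm, Ī = 42 109 167 mm⁴.
Inner void (subtracted): 106 × 206, A = 21 836 mm², x = 65 mm, Ī = 20 445 775 mm⁴.
By symmetry the centroid is at mid-width, x̄ = 65 mm.
All pieces are centred on the vertical centroidal axis, so I = ΣĪ (holes subtracted) = 21 663 392 mm⁴.
Radius of gyration: k = √(I/A) = √(21 663 392 / 8 064) = 51.83 mm.

k_y ≈ 52 mm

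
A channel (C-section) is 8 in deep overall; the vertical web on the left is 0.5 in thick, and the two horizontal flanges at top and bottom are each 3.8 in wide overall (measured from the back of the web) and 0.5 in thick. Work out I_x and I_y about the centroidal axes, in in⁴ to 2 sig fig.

Treat the section as a set of non-overlapping primitives; coordinates are from the bounding-box lower-left.
Web: 0.5 × 8, A = 4 in², y = 4 in, Ī = 21.33 in⁴.
Top flange (beyond web): 3.3 × 0.5, A = 1.65 in², y = 7.75 in, Ī = 0.03438 in⁴.
Bottom flange (beyond web): 3.3 × 0.5, A = 1.65 in², y = 0.25 in, Ī = 0.03438 in⁴.
By symmetry the centroid is at mid-height, ȳ = 4 in.
Transfer each piece to the centroidal x-axis using Ī + A·d² with d = y − 4:
  web: d = 0 in → contributes +21.33 in⁴
  top flange (beyond web): d = 3.75 in → contributes +23.24 in⁴
  bottom flange (beyond web): d = -3.75 in → contributes +23.24 in⁴
Total I = 67.81 in⁴.
For the y-axis: x̄ = 1.109 in.
Repeating about the centroidal y-axis gives I_y = 9.606 in⁴.

I_x ≈ 68 in⁴, I_y ≈ 9.6 in⁴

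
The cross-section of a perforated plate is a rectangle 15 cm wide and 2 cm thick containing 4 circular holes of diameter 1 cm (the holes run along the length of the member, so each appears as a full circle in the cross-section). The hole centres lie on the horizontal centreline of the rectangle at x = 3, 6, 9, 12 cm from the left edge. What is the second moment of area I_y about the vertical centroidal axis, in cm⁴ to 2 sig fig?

I_y ≈ 530 cm⁴

Break the section into simple shapes (no overlaps), measuring from the bottom-left corner of the bounding box.
Plate: 15 × 2, A = 30 cm², x = 7.5 cm, Ī = 562.5 cm⁴.
Hole 1 (subtracted): ⌀1, A = 0.7854 cm², x = 3 cm, Ī = 0.04909 cm⁴.
Hole 2 (subtracted): ⌀1, A = 0.7854 cm², x = 6 cm, Ī = 0.04909 cm⁴.
Hole 3 (subtracted): ⌀1, A = 0.7854 cm², x = 9 cm, Ī = 0.04909 cm⁴.
Hole 4 (subtracted): ⌀1, A = 0.7854 cm², x = 12 cm, Ī = 0.04909 cm⁴.
By symmetry the centroid is at mid-width, x̄ = 7.5 cm.
Transfer each piece to the vertical centroidal axis using Ī + A·d² with d = x − 7.5:
  plate: d = 0 cm → contributes +562.5 cm⁴
  hole 1: d = -4.5 cm → contributes −15.95 cm⁴
  hole 2: d = -1.5 cm → contributes −1.816 cm⁴
  hole 3: d = 1.5 cm → contributes −1.816 cm⁴
  hole 4: d = 4.5 cm → contributes −15.95 cm⁴
Total I = 527 cm⁴.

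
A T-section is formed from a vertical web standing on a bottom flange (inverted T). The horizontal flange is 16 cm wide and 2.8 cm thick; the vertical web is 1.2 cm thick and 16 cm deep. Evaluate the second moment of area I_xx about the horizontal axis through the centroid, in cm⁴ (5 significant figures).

I_xx ≈ 1626.4 cm⁴

Break the section into simple shapes (no overlaps), measuring from the bottom-left corner of the bounding box.
Flange: 16 × 2.8, A = 44.8 cm², y = 1.4 cm, Ī = 29.26933 cm⁴.
Web: 1.2 × 16, A = 19.2 cm², y = 10.8 cm, Ī = 409.6 cm⁴.
Centroid: ȳ = ΣA·y / ΣA = 4.22 cm.
Transfer each piece to the horizontal axis through the centroid using Ī + A·d² with d = y − 4.22:
  flange: d = -2.82 cm → contributes +385.5369 cm⁴
  web: d = 6.58 cm → contributes +1240.891 cm⁴
Total I = 1626.428 cm⁴.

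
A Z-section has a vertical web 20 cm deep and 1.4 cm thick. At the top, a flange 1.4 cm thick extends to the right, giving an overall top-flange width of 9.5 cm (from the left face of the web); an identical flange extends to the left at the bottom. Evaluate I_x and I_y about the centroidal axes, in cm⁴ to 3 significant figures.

I_x ≈ 2900 cm⁴, I_y ≈ 640 cm⁴

Break the section into simple shapes (no overlaps), measuring from the bottom-left corner of the bounding box.
Web: 1.4 × 20, A = 28 cm², y = 10 cm, Ī = 933.33 cm⁴.
Top flange (beyond web): 8.1 × 1.4, A = 11.34 cm², y = 19.3 cm, Ī = 1.8522 cm⁴.
Bottom flange (beyond web): 8.1 × 1.4, A = 11.34 cm², y = 0.7 cm, Ī = 1.8522 cm⁴.
Centroid: ȳ = ΣA·y / ΣA = 10 cm.
Transfer each piece to the centroidal x-axis using Ī + A·d² with d = y − 10:
  web: d = 0 cm → contributes +933.33 cm⁴
  top flange (beyond web): d = 9.3 cm → contributes +982.65 cm⁴
  bottom flange (beyond web): d = -9.3 cm → contributes +982.65 cm⁴
Total I = 2898.6 cm⁴.
For the y-axis: x̄ = 8.8 cm.
Repeating about the centroidal y-axis gives I_y = 640.29 cm⁴.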